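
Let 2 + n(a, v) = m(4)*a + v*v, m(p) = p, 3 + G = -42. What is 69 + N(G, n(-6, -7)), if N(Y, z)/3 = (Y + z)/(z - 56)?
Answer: 71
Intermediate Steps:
G = -45 (G = -3 - 42 = -45)
n(a, v) = -2 + v² + 4*a (n(a, v) = -2 + (4*a + v*v) = -2 + (4*a + v²) = -2 + (v² + 4*a) = -2 + v² + 4*a)
N(Y, z) = 3*(Y + z)/(-56 + z) (N(Y, z) = 3*((Y + z)/(z - 56)) = 3*((Y + z)/(-56 + z)) = 3*(Y + z)/(-56 + z))
69 + N(G, n(-6, -7)) = 69 + 3*(-45 + (-2 + (-7)² + 4*(-6)))/(-56 + (-2 + (-7)² + 4*(-6))) = 69 + 3*(-45 + (-2 + 49 - 24))/(-56 + (-2 + 49 - 24)) = 69 + 3*(-45 + 23)/(-56 + 23) = 69 + 3*(-22)/(-33) = 69 + 3*(-1/33)*(-22) = 69 + 2 = 71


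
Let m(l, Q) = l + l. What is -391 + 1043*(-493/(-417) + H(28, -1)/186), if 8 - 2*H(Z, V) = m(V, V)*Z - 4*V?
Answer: 13060367/12927 ≈ 1010.3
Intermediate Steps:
m(l, Q) = 2*l
H(Z, V) = 4 + 2*V - V*Z (H(Z, V) = 4 - ((2*V)*Z - 4*V)/2 = 4 - (2*V*Z - 4*V)/2 = 4 - (-4*V + 2*V*Z)/2 = 4 + (2*V - V*Z) = 4 + 2*V - V*Z)
-391 + 1043*(-493/(-417) + H(28, -1)/186) = -391 + 1043*(-493/(-417) + (4 + 2*(-1) - 1*(-1)*28)/186) = -391 + 1043*(-493*(-1/417) + (4 - 2 + 28)*(1/186)) = -391 + 1043*(493/417 + 30*(1/186)) = -391 + 1043*(493/417 + 5/31) = -391 + 1043*(17368/12927) = -391 + 18114824/12927 = 13060367/12927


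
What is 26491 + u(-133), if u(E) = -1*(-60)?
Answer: 26551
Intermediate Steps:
u(E) = 60
26491 + u(-133) = 26491 + 60 = 26551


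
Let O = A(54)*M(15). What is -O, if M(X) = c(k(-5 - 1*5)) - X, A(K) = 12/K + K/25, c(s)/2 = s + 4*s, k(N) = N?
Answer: 12328/45 ≈ 273.96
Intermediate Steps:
c(s) = 10*s (c(s) = 2*(s + 4*s) = 2*(5*s) = 10*s)
A(K) = 12/K + K/25 (A(K) = 12/K + K*(1/25) = 12/K + K/25)
M(X) = -100 - X (M(X) = 10*(-5 - 1*5) - X = 10*(-5 - 5) - X = 10*(-10) - X = -100 - X)
O = -12328/45 (O = (12/54 + (1/25)*54)*(-100 - 1*15) = (12*(1/54) + 54/25)*(-100 - 15) = (2/9 + 54/25)*(-115) = (536/225)*(-115) = -12328/45 ≈ -273.96)
-O = -1*(-12328/45) = 12328/45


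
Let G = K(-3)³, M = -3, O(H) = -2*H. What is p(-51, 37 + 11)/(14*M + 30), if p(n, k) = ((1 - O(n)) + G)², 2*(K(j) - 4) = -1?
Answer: -72075/256 ≈ -281.54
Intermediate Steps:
K(j) = 7/2 (K(j) = 4 + (½)*(-1) = 4 - ½ = 7/2)
G = 343/8 (G = (7/2)³ = 343/8 ≈ 42.875)
p(n, k) = (351/8 + 2*n)² (p(n, k) = ((1 - (-2)*n) + 343/8)² = ((1 + 2*n) + 343/8)² = (351/8 + 2*n)²)
p(-51, 37 + 11)/(14*M + 30) = ((351 + 16*(-51))²/64)/(14*(-3) + 30) = ((351 - 816)²/64)/(-42 + 30) = ((1/64)*(-465)²)/(-12) = ((1/64)*216225)*(-1/12) = (216225/64)*(-1/12) = -72075/256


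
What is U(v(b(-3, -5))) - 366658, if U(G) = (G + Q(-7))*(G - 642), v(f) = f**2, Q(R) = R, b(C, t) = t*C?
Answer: -457564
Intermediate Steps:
b(C, t) = C*t
U(G) = (-642 + G)*(-7 + G) (U(G) = (G - 7)*(G - 642) = (-7 + G)*(-642 + G) = (-642 + G)*(-7 + G))
U(v(b(-3, -5))) - 366658 = (4494 + ((-3*(-5))**2)**2 - 649*(-3*(-5))**2) - 366658 = (4494 + (15**2)**2 - 649*15**2) - 366658 = (4494 + 225**2 - 649*225) - 366658 = (4494 + 50625 - 146025) - 366658 = -90906 - 366658 = -457564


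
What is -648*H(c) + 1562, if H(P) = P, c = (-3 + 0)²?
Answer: -4270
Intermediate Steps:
c = 9 (c = (-3)² = 9)
-648*H(c) + 1562 = -648*9 + 1562 = -5832 + 1562 = -4270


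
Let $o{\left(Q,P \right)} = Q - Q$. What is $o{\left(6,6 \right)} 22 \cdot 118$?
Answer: $0$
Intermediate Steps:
$o{\left(Q,P \right)} = 0$
$o{\left(6,6 \right)} 22 \cdot 118 = 0 \cdot 22 \cdot 118 = 0 \cdot 118 = 0$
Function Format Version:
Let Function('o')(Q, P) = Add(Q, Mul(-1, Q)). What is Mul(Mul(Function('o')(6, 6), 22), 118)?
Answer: 0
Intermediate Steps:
Function('o')(Q, P) = 0
Mul(Mul(Function('o')(6, 6), 22), 118) = Mul(Mul(0, 22), 118) = Mul(0, 118) = 0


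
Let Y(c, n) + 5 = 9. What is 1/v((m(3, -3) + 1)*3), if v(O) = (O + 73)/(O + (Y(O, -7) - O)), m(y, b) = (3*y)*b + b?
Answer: -2/7 ≈ -0.28571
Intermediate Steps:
Y(c, n) = 4 (Y(c, n) = -5 + 9 = 4)
m(y, b) = b + 3*b*y (m(y, b) = 3*b*y + b = b + 3*b*y)
v(O) = 73/4 + O/4 (v(O) = (O + 73)/(O + (4 - O)) = (73 + O)/4 = (73 + O)*(1/4) = 73/4 + O/4)
1/v((m(3, -3) + 1)*3) = 1/(73/4 + ((-3*(1 + 3*3) + 1)*3)/4) = 1/(73/4 + ((-3*(1 + 9) + 1)*3)/4) = 1/(73/4 + ((-3*10 + 1)*3)/4) = 1/(73/4 + ((-30 + 1)*3)/4) = 1/(73/4 + (-29*3)/4) = 1/(73/4 + (1/4)*(-87)) = 1/(73/4 - 87/4) = 1/(-7/2) = -2/7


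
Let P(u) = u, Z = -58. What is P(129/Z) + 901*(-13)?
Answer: -679483/58 ≈ -11715.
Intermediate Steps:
P(129/Z) + 901*(-13) = 129/(-58) + 901*(-13) = 129*(-1/58) - 11713 = -129/58 - 11713 = -679483/58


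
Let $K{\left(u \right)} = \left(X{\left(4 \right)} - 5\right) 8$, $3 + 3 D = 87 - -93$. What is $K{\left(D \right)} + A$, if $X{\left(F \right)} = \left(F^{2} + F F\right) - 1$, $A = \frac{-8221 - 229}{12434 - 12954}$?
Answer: $\frac{897}{4} \approx 224.25$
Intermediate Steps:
$D = 59$ ($D = -1 + \frac{87 - -93}{3} = -1 + \frac{87 + 93}{3} = -1 + \frac{1}{3} \cdot 180 = -1 + 60 = 59$)
$A = \frac{65}{4}$ ($A = - \frac{8450}{-520} = \left(-8450\right) \left(- \frac{1}{520}\right) = \frac{65}{4} \approx 16.25$)
$X{\left(F \right)} = -1 + 2 F^{2}$ ($X{\left(F \right)} = \left(F^{2} + F^{2}\right) - 1 = 2 F^{2} - 1 = -1 + 2 F^{2}$)
$K{\left(u \right)} = 208$ ($K{\left(u \right)} = \left(\left(-1 + 2 \cdot 4^{2}\right) - 5\right) 8 = \left(\left(-1 + 2 \cdot 16\right) - 5\right) 8 = \left(\left(-1 + 32\right) - 5\right) 8 = \left(31 - 5\right) 8 = 26 \cdot 8 = 208$)
$K{\left(D \right)} + A = 208 + \frac{65}{4} = \frac{897}{4}$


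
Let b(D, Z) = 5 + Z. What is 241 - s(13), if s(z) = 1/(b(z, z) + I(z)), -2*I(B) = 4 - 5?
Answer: 8915/37 ≈ 240.95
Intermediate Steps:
I(B) = 1/2 (I(B) = -(4 - 5)/2 = -1/2*(-1) = 1/2)
s(z) = 1/(11/2 + z) (s(z) = 1/((5 + z) + 1/2) = 1/(11/2 + z))
241 - s(13) = 241 - 2/(11 + 2*13) = 241 - 2/(11 + 26) = 241 - 2/37 = 8915/37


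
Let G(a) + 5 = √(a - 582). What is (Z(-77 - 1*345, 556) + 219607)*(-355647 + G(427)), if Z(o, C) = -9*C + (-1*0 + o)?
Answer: -76173901012 + 214181*I*√155 ≈ -7.6174e+10 + 2.6665e+6*I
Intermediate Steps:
Z(o, C) = o - 9*C (Z(o, C) = -9*C + (0 + o) = -9*C + o = o - 9*C)
G(a) = -5 + √(-582 + a) (G(a) = -5 + √(a - 582) = -5 + √(-582 + a))
(Z(-77 - 1*345, 556) + 219607)*(-355647 + G(427)) = (((-77 - 1*345) - 9*556) + 219607)*(-355647 + (-5 + √(-582 + 427))) = (((-77 - 345) - 5004) + 219607)*(-355647 + (-5 + √(-155))) = ((-422 - 5004) + 219607)*(-355647 + (-5 + I*√155)) = (-5426 + 219607)*(-355652 + I*√155) = 214181*(-355652 + I*√155) = -76173901012 + 214181*I*√155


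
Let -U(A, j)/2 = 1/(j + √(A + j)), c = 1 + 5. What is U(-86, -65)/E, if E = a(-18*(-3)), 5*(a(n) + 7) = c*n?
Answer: 325/632332 + 5*I*√151/632332 ≈ 0.00051397 + 9.7166e-5*I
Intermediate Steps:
c = 6
a(n) = -7 + 6*n/5 (a(n) = -7 + (6*n)/5 = -7 + 6*n/5)
U(A, j) = -2/(j + √(A + j))
E = 289/5 (E = -7 + 6*(-18*(-3))/5 = -7 + (6/5)*54 = -7 + 324/5 = 289/5 ≈ 57.800)
U(-86, -65)/E = (-2/(-65 + √(-86 - 65)))/(289/5) = -2/(-65 + √(-151))*(5/289) = -2/(-65 + I*√151)*(5/289) = -10/(289*(-65 + I*√151))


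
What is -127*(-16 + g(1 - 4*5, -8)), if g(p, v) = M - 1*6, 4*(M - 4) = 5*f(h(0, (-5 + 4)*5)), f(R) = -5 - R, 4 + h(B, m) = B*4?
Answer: 9779/4 ≈ 2444.8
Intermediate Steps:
h(B, m) = -4 + 4*B (h(B, m) = -4 + B*4 = -4 + 4*B)
M = 11/4 (M = 4 + (5*(-5 - (-4 + 4*0)))/4 = 4 + (5*(-5 - (-4 + 0)))/4 = 4 + (5*(-5 - 1*(-4)))/4 = 4 + (5*(-5 + 4))/4 = 4 + (5*(-1))/4 = 4 + (¼)*(-5) = 4 - 5/4 = 11/4 ≈ 2.7500)
g(p, v) = -13/4 (g(p, v) = 11/4 - 1*6 = 11/4 - 6 = -13/4)
-127*(-16 + g(1 - 4*5, -8)) = -127*(-16 - 13/4) = -127*(-77/4) = 9779/4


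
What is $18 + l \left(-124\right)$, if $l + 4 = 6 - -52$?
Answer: $-6678$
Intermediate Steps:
$l = 54$ ($l = -4 + \left(6 - -52\right) = -4 + \left(6 + 52\right) = -4 + 58 = 54$)
$18 + l \left(-124\right) = 18 + 54 \left(-124\right) = 18 - 6696 = -6678$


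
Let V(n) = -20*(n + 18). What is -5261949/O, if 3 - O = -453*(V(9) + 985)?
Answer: -1753983/67196 ≈ -26.102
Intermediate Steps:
V(n) = -360 - 20*n (V(n) = -20*(18 + n) = -360 - 20*n)
O = 201588 (O = 3 - (-453)*((-360 - 20*9) + 985) = 3 - (-453)*((-360 - 180) + 985) = 3 - (-453)*(-540 + 985) = 3 - (-453)*445 = 3 - 1*(-201585) = 3 + 201585 = 201588)
-5261949/O = -5261949/201588 = -5261949*1/201588 = -1753983/67196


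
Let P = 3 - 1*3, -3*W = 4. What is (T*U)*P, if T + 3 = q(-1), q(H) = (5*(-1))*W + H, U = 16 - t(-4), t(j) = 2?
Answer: 0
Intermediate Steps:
W = -4/3 (W = -⅓*4 = -4/3 ≈ -1.3333)
P = 0 (P = 3 - 3 = 0)
U = 14 (U = 16 - 1*2 = 16 - 2 = 14)
q(H) = 20/3 + H (q(H) = (5*(-1))*(-4/3) + H = -5*(-4/3) + H = 20/3 + H)
T = 8/3 (T = -3 + (20/3 - 1) = -3 + 17/3 = 8/3 ≈ 2.6667)
(T*U)*P = ((8/3)*14)*0 = (112/3)*0 = 0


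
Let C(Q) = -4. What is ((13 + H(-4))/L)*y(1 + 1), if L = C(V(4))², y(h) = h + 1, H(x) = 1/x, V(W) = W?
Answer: 153/64 ≈ 2.3906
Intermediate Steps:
y(h) = 1 + h
L = 16 (L = (-4)² = 16)
((13 + H(-4))/L)*y(1 + 1) = ((13 + 1/(-4))/16)*(1 + (1 + 1)) = ((13 - ¼)*(1/16))*(1 + 2) = ((51/4)*(1/16))*3 = (51/64)*3 = 153/64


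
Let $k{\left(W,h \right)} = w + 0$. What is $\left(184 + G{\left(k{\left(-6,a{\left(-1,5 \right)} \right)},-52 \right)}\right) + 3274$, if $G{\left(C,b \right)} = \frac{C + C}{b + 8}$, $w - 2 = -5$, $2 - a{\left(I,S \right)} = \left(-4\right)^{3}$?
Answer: $\frac{76079}{22} \approx 3458.1$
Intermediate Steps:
$a{\left(I,S \right)} = 66$ ($a{\left(I,S \right)} = 2 - \left(-4\right)^{3} = 2 - -64 = 2 + 64 = 66$)
$w = -3$ ($w = 2 - 5 = -3$)
$k{\left(W,h \right)} = -3$ ($k{\left(W,h \right)} = -3 + 0 = -3$)
$G{\left(C,b \right)} = \frac{2 C}{8 + b}$
$\left(184 + G{\left(k{\left(-6,a{\left(-1,5 \right)} \right)},-52 \right)}\right) + 3274 = \left(184 + 2 \left(-3\right) \frac{1}{8 - 52}\right) + 3274 = \left(184 + 2 \left(-3\right) \frac{1}{-44}\right) + 3274 = \left(184 + 2 \left(-3\right) \left(- \frac{1}{44}\right)\right) + 3274 = \left(184 + \frac{3}{22}\right) + 3274 = \frac{4051}{22} + 3274 = \frac{76079}{22}$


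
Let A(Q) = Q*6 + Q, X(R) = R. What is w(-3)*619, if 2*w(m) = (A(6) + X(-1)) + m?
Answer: 11761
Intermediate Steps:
A(Q) = 7*Q (A(Q) = 6*Q + Q = 7*Q)
w(m) = 41/2 + m/2 (w(m) = ((7*6 - 1) + m)/2 = ((42 - 1) + m)/2 = (41 + m)/2 = 41/2 + m/2)
w(-3)*619 = (41/2 + (½)*(-3))*619 = (41/2 - 3/2)*619 = 19*619 = 11761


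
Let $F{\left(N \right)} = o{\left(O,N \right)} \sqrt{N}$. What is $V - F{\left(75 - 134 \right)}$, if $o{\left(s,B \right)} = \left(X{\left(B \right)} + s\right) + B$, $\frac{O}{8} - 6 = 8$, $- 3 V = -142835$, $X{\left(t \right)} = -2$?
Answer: $\frac{142835}{3} - 51 i \sqrt{59} \approx 47612.0 - 391.74 i$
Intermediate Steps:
$V = \frac{142835}{3}$ ($V = \left(- \frac{1}{3}\right) \left(-142835\right) = \frac{142835}{3} \approx 47612.0$)
$O = 112$ ($O = 48 + 8 \cdot 8 = 48 + 64 = 112$)
$o{\left(s,B \right)} = -2 + B + s$ ($o{\left(s,B \right)} = \left(-2 + s\right) + B = -2 + B + s$)
$F{\left(N \right)} = \sqrt{N} \left(110 + N\right)$ ($F{\left(N \right)} = \left(-2 + N + 112\right) \sqrt{N} = \left(110 + N\right) \sqrt{N} = \sqrt{N} \left(110 + N\right)$)
$V - F{\left(75 - 134 \right)} = \frac{142835}{3} - \sqrt{75 - 134} \left(110 + \left(75 - 134\right)\right) = \frac{142835}{3} - \sqrt{-59} \left(110 - 59\right) = \frac{142835}{3} - i \sqrt{59} \cdot 51 = \frac{142835}{3} - 51 i \sqrt{59}$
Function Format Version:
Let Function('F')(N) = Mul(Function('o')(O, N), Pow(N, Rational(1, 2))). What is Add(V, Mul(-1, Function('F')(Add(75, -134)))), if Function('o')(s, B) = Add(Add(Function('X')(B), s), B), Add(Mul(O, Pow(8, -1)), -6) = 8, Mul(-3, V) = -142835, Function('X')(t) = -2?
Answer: Add(Rational(142835, 3), Mul(-51, I, Pow(59, Rational(1, 2)))) ≈ Add(47612., Mul(-391.74, I))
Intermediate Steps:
V = Rational(142835, 3) (V = Mul(Rational(-1, 3), -142835) = Rational(142835, 3) ≈ 47612.)
O = 112 (O = Add(48, Mul(8, 8)) = Add(48, 64) = 112)
Function('o')(s, B) = Add(-2, B, s) (Function('o')(s, B) = Add(Add(-2, s), B) = Add(-2, B, s))
Function('F')(N) = Mul(Pow(N, Rational(1, 2)), Add(110, N)) (Function('F')(N) = Mul(Add(-2, N, 112), Pow(N, Rational(1, 2))) = Mul(Add(110, N), Pow(N, Rational(1, 2))) = Mul(Pow(N, Rational(1, 2)), Add(110, N)))
Add(V, Mul(-1, Function('F')(Add(75, -134)))) = Add(Rational(142835, 3), Mul(-1, Mul(Pow(Add(75, -134), Rational(1, 2)), Add(110, Add(75, -134))))) = Add(Rational(142835, 3), Mul(-1, Mul(Pow(-59, Rational(1, 2)), Add(110, -59)))) = Add(Rational(142835, 3), Mul(-1, Mul(Mul(I, Pow(59, Rational(1, 2))), 51))) = Add(Rational(142835, 3), Mul(-1, Mul(51, I, Pow(59, Rational(1, 2))))) = Add(Rational(142835, 3), Mul(-51, I, Pow(59, Rational(1, 2))))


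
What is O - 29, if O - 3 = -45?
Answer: -71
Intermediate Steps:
O = -42 (O = 3 - 45 = -42)
O - 29 = -42 - 29 = -71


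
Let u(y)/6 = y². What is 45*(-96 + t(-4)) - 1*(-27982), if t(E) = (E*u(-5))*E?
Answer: 131662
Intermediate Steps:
u(y) = 6*y²
t(E) = 150*E² (t(E) = (E*(6*(-5)²))*E = (E*(6*25))*E = (E*150)*E = (150*E)*E = 150*E²)
45*(-96 + t(-4)) - 1*(-27982) = 45*(-96 + 150*(-4)²) - 1*(-27982) = 45*(-96 + 150*16) + 27982 = 45*(-96 + 2400) + 27982 = 45*2304 + 27982 = 103680 + 27982 = 131662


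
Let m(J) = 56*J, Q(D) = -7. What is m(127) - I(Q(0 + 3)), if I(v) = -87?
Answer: 7199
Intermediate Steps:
m(127) - I(Q(0 + 3)) = 56*127 - 1*(-87) = 7112 + 87 = 7199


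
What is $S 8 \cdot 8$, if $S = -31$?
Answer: $-1984$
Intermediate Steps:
$S 8 \cdot 8 = - 31 \cdot 8 \cdot 8 = \left(-31\right) 64 = -1984$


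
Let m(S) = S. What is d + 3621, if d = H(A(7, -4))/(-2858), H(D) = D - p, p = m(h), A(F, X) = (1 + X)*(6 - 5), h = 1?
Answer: 5174411/1429 ≈ 3621.0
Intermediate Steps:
A(F, X) = 1 + X (A(F, X) = (1 + X)*1 = 1 + X)
p = 1
H(D) = -1 + D (H(D) = D - 1*1 = D - 1 = -1 + D)
d = 2/1429 (d = (-1 + (1 - 4))/(-2858) = (-1 - 3)*(-1/2858) = -4*(-1/2858) = 2/1429 ≈ 0.0013996)
d + 3621 = 2/1429 + 3621 = 5174411/1429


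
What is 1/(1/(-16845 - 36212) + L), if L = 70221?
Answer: 53057/3725715596 ≈ 1.4241e-5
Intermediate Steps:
1/(1/(-16845 - 36212) + L) = 1/(1/(-16845 - 36212) + 70221) = 1/(1/(-53057) + 70221) = 1/(-1/53057 + 70221) = 1/(3725715596/53057) = 53057/3725715596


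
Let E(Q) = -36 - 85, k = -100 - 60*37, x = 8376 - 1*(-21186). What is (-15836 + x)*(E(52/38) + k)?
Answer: -33505166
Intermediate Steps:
x = 29562 (x = 8376 + 21186 = 29562)
k = -2320 (k = -100 - 2220 = -2320)
E(Q) = -121
(-15836 + x)*(E(52/38) + k) = (-15836 + 29562)*(-121 - 2320) = 13726*(-2441) = -33505166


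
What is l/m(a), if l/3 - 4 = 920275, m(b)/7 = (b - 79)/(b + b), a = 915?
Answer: 2526165855/2926 ≈ 8.6335e+5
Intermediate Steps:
m(b) = 7*(-79 + b)/(2*b) (m(b) = 7*((b - 79)/(b + b)) = 7*((-79 + b)/((2*b))) = 7*((-79 + b)*(1/(2*b))) = 7*((-79 + b)/(2*b)) = 7*(-79 + b)/(2*b))
l = 2760837 (l = 12 + 3*920275 = 12 + 2760825 = 2760837)
l/m(a) = 2760837/(((7/2)*(-79 + 915)/915)) = 2760837/(((7/2)*(1/915)*836)) = 2760837/(2926/915) = 2760837*(915/2926) = 2526165855/2926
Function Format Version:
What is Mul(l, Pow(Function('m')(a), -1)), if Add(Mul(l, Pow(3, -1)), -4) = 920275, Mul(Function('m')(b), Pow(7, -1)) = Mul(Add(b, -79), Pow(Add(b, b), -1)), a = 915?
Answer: Rational(2526165855, 2926) ≈ 8.6335e+5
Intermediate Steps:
Function('m')(b) = Mul(Rational(7, 2), Pow(b, -1), Add(-79, b)) (Function('m')(b) = Mul(7, Mul(Add(b, -79), Pow(Add(b, b), -1))) = Mul(7, Mul(Add(-79, b), Pow(Mul(2, b), -1))) = Mul(7, Mul(Add(-79, b), Mul(Rational(1, 2), Pow(b, -1)))) = Mul(7, Mul(Rational(1, 2), Pow(b, -1), Add(-79, b))) = Mul(Rational(7, 2), Pow(b, -1), Add(-79, b)))
l = 2760837 (l = Add(12, Mul(3, 920275)) = Add(12, 2760825) = 2760837)
Mul(l, Pow(Function('m')(a), -1)) = Mul(2760837, Pow(Mul(Rational(7, 2), Pow(915, -1), Add(-79, 915)), -1)) = Mul(2760837, Pow(Mul(Rational(7, 2), Rational(1, 915), 836), -1)) = Mul(2760837, Pow(Rational(2926, 915), -1)) = Mul(2760837, Rational(915, 2926)) = Rational(2526165855, 2926)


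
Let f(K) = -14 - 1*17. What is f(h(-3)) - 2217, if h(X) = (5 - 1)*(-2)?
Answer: -2248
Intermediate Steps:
h(X) = -8 (h(X) = 4*(-2) = -8)
f(K) = -31 (f(K) = -14 - 17 = -31)
f(h(-3)) - 2217 = -31 - 2217 = -2248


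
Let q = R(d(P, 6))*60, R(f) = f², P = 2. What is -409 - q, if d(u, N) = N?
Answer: -2569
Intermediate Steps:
q = 2160 (q = 6²*60 = 36*60 = 2160)
-409 - q = -409 - 1*2160 = -409 - 2160 = -2569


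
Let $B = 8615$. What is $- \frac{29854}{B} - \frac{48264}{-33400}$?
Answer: $- \frac{14533231}{7193525} \approx -2.0203$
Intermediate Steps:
$- \frac{29854}{B} - \frac{48264}{-33400} = - \frac{29854}{8615} - \frac{48264}{-33400} = \left(-29854\right) \frac{1}{8615} - - \frac{6033}{4175} = - \frac{29854}{8615} + \frac{6033}{4175} = - \frac{14533231}{7193525}$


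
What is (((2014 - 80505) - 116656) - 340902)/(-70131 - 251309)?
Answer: 536049/321440 ≈ 1.6676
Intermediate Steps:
(((2014 - 80505) - 116656) - 340902)/(-70131 - 251309) = ((-78491 - 116656) - 340902)/(-321440) = (-195147 - 340902)*(-1/321440) = -536049*(-1/321440) = 536049/321440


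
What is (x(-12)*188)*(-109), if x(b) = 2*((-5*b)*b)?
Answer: 29508480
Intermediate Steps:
x(b) = -10*b² (x(b) = 2*(-5*b²) = -10*b²)
(x(-12)*188)*(-109) = (-10*(-12)²*188)*(-109) = (-10*144*188)*(-109) = -1440*188*(-109) = -270720*(-109) = 29508480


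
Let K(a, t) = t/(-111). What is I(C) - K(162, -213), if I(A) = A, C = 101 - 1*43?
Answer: 2075/37 ≈ 56.081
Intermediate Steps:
C = 58 (C = 101 - 43 = 58)
K(a, t) = -t/111 (K(a, t) = t*(-1/111) = -t/111)
I(C) - K(162, -213) = 58 - (-1)*(-213)/111 = 58 - 1*71/37 = 58 - 71/37 = 2075/37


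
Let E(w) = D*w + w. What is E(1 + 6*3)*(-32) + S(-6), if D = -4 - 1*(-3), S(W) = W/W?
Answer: 1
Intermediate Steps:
S(W) = 1
D = -1 (D = -4 + 3 = -1)
E(w) = 0 (E(w) = -w + w = 0)
E(1 + 6*3)*(-32) + S(-6) = 0*(-32) + 1 = 0 + 1 = 1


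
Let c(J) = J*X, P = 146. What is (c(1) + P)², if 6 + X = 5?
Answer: 21025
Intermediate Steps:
X = -1 (X = -6 + 5 = -1)
c(J) = -J (c(J) = J*(-1) = -J)
(c(1) + P)² = (-1*1 + 146)² = (-1 + 146)² = 145² = 21025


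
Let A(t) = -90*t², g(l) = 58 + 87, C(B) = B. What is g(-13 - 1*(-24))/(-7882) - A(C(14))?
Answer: 139038335/7882 ≈ 17640.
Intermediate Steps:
g(l) = 145
g(-13 - 1*(-24))/(-7882) - A(C(14)) = 145/(-7882) - (-90)*14² = 145*(-1/7882) - (-90)*196 = -145/7882 - 1*(-17640) = -145/7882 + 17640 = 139038335/7882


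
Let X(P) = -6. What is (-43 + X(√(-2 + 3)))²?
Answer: 2401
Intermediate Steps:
(-43 + X(√(-2 + 3)))² = (-43 - 6)² = (-49)² = 2401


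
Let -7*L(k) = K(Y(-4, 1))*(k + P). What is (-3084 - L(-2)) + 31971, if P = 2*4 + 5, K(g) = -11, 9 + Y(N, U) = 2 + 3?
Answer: 202088/7 ≈ 28870.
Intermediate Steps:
Y(N, U) = -4 (Y(N, U) = -9 + (2 + 3) = -9 + 5 = -4)
P = 13 (P = 8 + 5 = 13)
L(k) = 143/7 + 11*k/7 (L(k) = -(-11)*(k + 13)/7 = -(-11)*(13 + k)/7 = -(-143 - 11*k)/7 = 143/7 + 11*k/7)
(-3084 - L(-2)) + 31971 = (-3084 - (143/7 + (11/7)*(-2))) + 31971 = (-3084 - (143/7 - 22/7)) + 31971 = (-3084 - 1*121/7) + 31971 = (-3084 - 121/7) + 31971 = -21709/7 + 31971 = 202088/7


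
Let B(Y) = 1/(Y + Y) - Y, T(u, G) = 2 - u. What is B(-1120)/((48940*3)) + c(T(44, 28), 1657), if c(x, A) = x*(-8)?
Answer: 110505113599/328876800 ≈ 336.01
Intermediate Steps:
c(x, A) = -8*x
B(Y) = 1/(2*Y) - Y
B(-1120)/((48940*3)) + c(T(44, 28), 1657) = ((½)/(-1120) - 1*(-1120))/((48940*3)) - 8*(2 - 1*44) = ((½)*(-1/1120) + 1120)/146820 - 8*(2 - 44) = (-1/2240 + 1120)*(1/146820) - 8*(-42) = (2508799/2240)*(1/146820) + 336 = 2508799/328876800 + 336 = 110505113599/328876800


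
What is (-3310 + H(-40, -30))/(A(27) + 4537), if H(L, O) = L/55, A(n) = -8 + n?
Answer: -18209/25058 ≈ -0.72667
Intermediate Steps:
H(L, O) = L/55 (H(L, O) = L*(1/55) = L/55)
(-3310 + H(-40, -30))/(A(27) + 4537) = (-3310 + (1/55)*(-40))/((-8 + 27) + 4537) = (-3310 - 8/11)/(19 + 4537) = -36418/11/4556 = -36418/11*1/4556 = -18209/25058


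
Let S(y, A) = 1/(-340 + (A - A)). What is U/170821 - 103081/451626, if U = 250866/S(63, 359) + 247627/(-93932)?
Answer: -258573301336031251/517613661070548 ≈ -499.55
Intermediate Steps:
S(y, A) = -1/340 (S(y, A) = 1/(-340 + 0) = 1/(-340) = -1/340)
U = -8011877585707/93932 (U = 250866/(-1/340) + 247627/(-93932) = 250866*(-340) + 247627*(-1/93932) = -85294440 - 247627/93932 = -8011877585707/93932 ≈ -8.5294e+7)
U/170821 - 103081/451626 = -8011877585707/93932/170821 - 103081/451626 = -8011877585707/93932*1/170821 - 103081*1/451626 = -8011877585707/16045558172 - 103081/451626 = -258573301336031251/517613661070548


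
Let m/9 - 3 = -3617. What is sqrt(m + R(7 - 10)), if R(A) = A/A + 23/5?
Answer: I*sqrt(813010)/5 ≈ 180.33*I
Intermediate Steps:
R(A) = 28/5 (R(A) = 1 + 23*(1/5) = 1 + 23/5 = 28/5)
m = -32526 (m = 27 + 9*(-3617) = 27 - 32553 = -32526)
sqrt(m + R(7 - 10)) = sqrt(-32526 + 28/5) = sqrt(-162602/5) = I*sqrt(813010)/5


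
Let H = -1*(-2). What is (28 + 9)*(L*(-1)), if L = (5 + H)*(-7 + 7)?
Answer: 0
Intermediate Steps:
H = 2
L = 0 (L = (5 + 2)*(-7 + 7) = 7*0 = 0)
(28 + 9)*(L*(-1)) = (28 + 9)*(0*(-1)) = 37*0 = 0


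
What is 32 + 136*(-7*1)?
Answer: -920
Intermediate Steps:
32 + 136*(-7*1) = 32 + 136*(-7) = 32 - 952 = -920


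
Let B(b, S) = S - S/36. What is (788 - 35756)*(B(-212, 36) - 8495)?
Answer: 295829280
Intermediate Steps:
B(b, S) = 35*S/36 (B(b, S) = S - S/36 = 35*S/36)
(788 - 35756)*(B(-212, 36) - 8495) = (788 - 35756)*((35/36)*36 - 8495) = -34968*(35 - 8495) = -34968*(-8460) = 295829280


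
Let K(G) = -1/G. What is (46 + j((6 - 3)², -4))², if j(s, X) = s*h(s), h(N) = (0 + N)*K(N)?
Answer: 1369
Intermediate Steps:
h(N) = -1 (h(N) = (0 + N)*(-1/N) = N*(-1/N) = -1)
j(s, X) = -s (j(s, X) = s*(-1) = -s)
(46 + j((6 - 3)², -4))² = (46 - (6 - 3)²)² = (46 - 1*3²)² = (46 - 1*9)² = (46 - 9)² = 37² = 1369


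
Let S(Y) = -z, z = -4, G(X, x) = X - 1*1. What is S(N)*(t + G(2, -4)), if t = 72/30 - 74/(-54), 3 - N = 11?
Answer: 2576/135 ≈ 19.081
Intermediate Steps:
N = -8 (N = 3 - 1*11 = 3 - 11 = -8)
G(X, x) = -1 + X (G(X, x) = X - 1 = -1 + X)
t = 509/135 (t = 72*(1/30) - 74*(-1/54) = 12/5 + 37/27 = 509/135 ≈ 3.7704)
S(Y) = 4 (S(Y) = -1*(-4) = 4)
S(N)*(t + G(2, -4)) = 4*(509/135 + (-1 + 2)) = 4*(509/135 + 1) = 4*(644/135) = 2576/135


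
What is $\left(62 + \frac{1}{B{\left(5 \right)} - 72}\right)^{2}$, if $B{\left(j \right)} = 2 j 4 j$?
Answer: $\frac{62995969}{16384} \approx 3845.0$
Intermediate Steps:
$B{\left(j \right)} = 8 j^{2}$
$\left(62 + \frac{1}{B{\left(5 \right)} - 72}\right)^{2} = \left(62 + \frac{1}{8 \cdot 5^{2} - 72}\right)^{2} = \left(62 + \frac{1}{8 \cdot 25 - 72}\right)^{2} = \left(62 + \frac{1}{200 - 72}\right)^{2} = \left(62 + \frac{1}{128}\right)^{2} = \left(\frac{7937}{128}\right)^{2} = \frac{62995969}{16384}$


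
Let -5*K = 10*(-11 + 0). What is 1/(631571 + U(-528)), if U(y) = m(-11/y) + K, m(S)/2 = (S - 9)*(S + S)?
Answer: 576/363797137 ≈ 1.5833e-6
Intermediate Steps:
K = 22 (K = -2*(-11 + 0) = -2*(-11) = -⅕*(-110) = 22)
m(S) = 4*S*(-9 + S) (m(S) = 2*((S - 9)*(S + S)) = 2*((-9 + S)*(2*S)) = 2*(2*S*(-9 + S)) = 4*S*(-9 + S))
U(y) = 22 - 44*(-9 - 11/y)/y (U(y) = 4*(-11/y)*(-9 - 11/y) + 22 = -44*(-9 - 11/y)/y + 22 = 22 - 44*(-9 - 11/y)/y)
1/(631571 + U(-528)) = 1/(631571 + (22 + 396/(-528) + 484/(-528)²)) = 1/(631571 + (22 + 396*(-1/528) + 484*(1/278784))) = 1/(631571 + (22 - ¾ + 1/576)) = 1/(631571 + 12241/576) = 1/(363797137/576) = 576/363797137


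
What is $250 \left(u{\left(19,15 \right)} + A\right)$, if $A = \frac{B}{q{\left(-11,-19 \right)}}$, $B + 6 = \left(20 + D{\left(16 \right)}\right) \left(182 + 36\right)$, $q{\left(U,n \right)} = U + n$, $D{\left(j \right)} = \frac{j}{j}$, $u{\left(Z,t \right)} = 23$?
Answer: $-32350$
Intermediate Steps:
$D{\left(j \right)} = 1$
$B = 4572$ ($B = -6 + \left(20 + 1\right) \left(182 + 36\right) = -6 + 21 \cdot 218 = -6 + 4578 = 4572$)
$A = - \frac{762}{5}$ ($A = \frac{4572}{-11 - 19} = \frac{4572}{-30} = 4572 \left(- \frac{1}{30}\right) = - \frac{762}{5} \approx -152.4$)
$250 \left(u{\left(19,15 \right)} + A\right) = 250 \left(23 - \frac{762}{5}\right) = 250 \left(- \frac{647}{5}\right) = -32350$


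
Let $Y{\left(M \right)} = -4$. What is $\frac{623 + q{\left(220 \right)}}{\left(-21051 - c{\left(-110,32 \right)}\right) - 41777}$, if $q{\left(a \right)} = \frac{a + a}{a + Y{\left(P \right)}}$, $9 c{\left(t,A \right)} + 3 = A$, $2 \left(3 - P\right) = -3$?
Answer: $- \frac{16876}{1696443} \approx -0.0099479$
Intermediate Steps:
$P = \frac{9}{2}$ ($P = 3 - - \frac{3}{2} = 3 + \frac{3}{2} = \frac{9}{2} \approx 4.5$)
$c{\left(t,A \right)} = - \frac{1}{3} + \frac{A}{9}$
$q{\left(a \right)} = \frac{2 a}{-4 + a}$ ($q{\left(a \right)} = \frac{a + a}{a - 4} = \frac{2 a}{-4 + a}$)
$\frac{623 + q{\left(220 \right)}}{\left(-21051 - c{\left(-110,32 \right)}\right) - 41777} = \frac{623 + 2 \cdot 220 \frac{1}{-4 + 220}}{\left(-21051 - \left(- \frac{1}{3} + \frac{1}{9} \cdot 32\right)\right) - 41777} = \frac{623 + 2 \cdot 220 \cdot \frac{1}{216}}{\left(-21051 - \left(- \frac{1}{3} + \frac{32}{9}\right)\right) - 41777} = \frac{623 + 2 \cdot 220 \cdot \frac{1}{216}}{\left(-21051 - \frac{29}{9}\right) - 41777} = \frac{623 + \frac{55}{27}}{\left(-21051 - \frac{29}{9}\right) - 41777} = \frac{16876}{27 \left(- \frac{189488}{9} - 41777\right)} = \frac{16876}{27 \left(- \frac{565481}{9}\right)} = \frac{16876}{27} \left(- \frac{9}{565481}\right) = - \frac{16876}{1696443}$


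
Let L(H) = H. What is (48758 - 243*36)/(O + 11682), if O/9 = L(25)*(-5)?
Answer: 40010/10557 ≈ 3.7899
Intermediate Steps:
O = -1125 (O = 9*(25*(-5)) = 9*(-125) = -1125)
(48758 - 243*36)/(O + 11682) = (48758 - 243*36)/(-1125 + 11682) = (48758 - 8748)/10557 = 40010*(1/10557) = 40010/10557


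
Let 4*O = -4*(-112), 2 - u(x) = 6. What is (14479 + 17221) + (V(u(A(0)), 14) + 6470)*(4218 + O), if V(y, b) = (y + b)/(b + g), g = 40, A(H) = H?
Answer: 757285250/27 ≈ 2.8048e+7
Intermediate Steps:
u(x) = -4 (u(x) = 2 - 1*6 = 2 - 6 = -4)
V(y, b) = (b + y)/(40 + b) (V(y, b) = (y + b)/(b + 40) = (b + y)/(40 + b))
O = 112 (O = (-4*(-112))/4 = (1/4)*448 = 112)
(14479 + 17221) + (V(u(A(0)), 14) + 6470)*(4218 + O) = (14479 + 17221) + ((14 - 4)/(40 + 14) + 6470)*(4218 + 112) = 31700 + (10/54 + 6470)*4330 = 31700 + ((1/54)*10 + 6470)*4330 = 31700 + (5/27 + 6470)*4330 = 31700 + (174695/27)*4330 = 31700 + 756429350/27 = 757285250/27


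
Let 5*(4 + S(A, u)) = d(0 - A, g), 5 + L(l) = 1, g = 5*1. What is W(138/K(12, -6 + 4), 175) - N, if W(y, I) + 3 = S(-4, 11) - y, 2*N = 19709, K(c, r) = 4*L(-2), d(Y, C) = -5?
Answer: -78831/8 ≈ -9853.9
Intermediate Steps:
g = 5
L(l) = -4 (L(l) = -5 + 1 = -4)
S(A, u) = -5 (S(A, u) = -4 + (⅕)*(-5) = -4 - 1 = -5)
K(c, r) = -16 (K(c, r) = 4*(-4) = -16)
N = 19709/2 (N = (½)*19709 = 19709/2 ≈ 9854.5)
W(y, I) = -8 - y (W(y, I) = -3 + (-5 - y) = -8 - y)
W(138/K(12, -6 + 4), 175) - N = (-8 - 138/(-16)) - 1*19709/2 = (-8 - 138*(-1)/16) - 19709/2 = (-8 - 1*(-69/8)) - 19709/2 = (-8 + 69/8) - 19709/2 = 5/8 - 19709/2 = -78831/8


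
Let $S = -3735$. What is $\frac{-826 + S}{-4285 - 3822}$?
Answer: $\frac{4561}{8107} \approx 0.5626$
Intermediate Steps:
$\frac{-826 + S}{-4285 - 3822} = \frac{-826 - 3735}{-4285 - 3822} = - \frac{4561}{-8107} = \left(-4561\right) \left(- \frac{1}{8107}\right) = \frac{4561}{8107}$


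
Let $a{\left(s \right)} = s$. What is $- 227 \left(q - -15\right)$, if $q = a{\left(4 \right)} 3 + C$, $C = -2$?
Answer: $-5675$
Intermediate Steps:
$q = 10$ ($q = 4 \cdot 3 - 2 = 12 - 2 = 10$)
$- 227 \left(q - -15\right) = - 227 \left(10 - -15\right) = - 227 \left(10 + 15\right) = \left(-227\right) 25 = -5675$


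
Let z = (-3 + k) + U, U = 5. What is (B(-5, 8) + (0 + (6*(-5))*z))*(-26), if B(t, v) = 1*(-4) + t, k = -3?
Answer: -546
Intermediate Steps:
B(t, v) = -4 + t
z = -1 (z = (-3 - 3) + 5 = -6 + 5 = -1)
(B(-5, 8) + (0 + (6*(-5))*z))*(-26) = ((-4 - 5) + (0 + (6*(-5))*(-1)))*(-26) = (-9 + (0 - 30*(-1)))*(-26) = (-9 + (0 + 30))*(-26) = (-9 + 30)*(-26) = 21*(-26) = -546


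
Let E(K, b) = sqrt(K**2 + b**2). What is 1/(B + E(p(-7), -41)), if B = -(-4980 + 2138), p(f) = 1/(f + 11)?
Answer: 45472/129204527 - 4*sqrt(26897)/129204527 ≈ 0.00034686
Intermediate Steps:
p(f) = 1/(11 + f)
B = 2842 (B = -1*(-2842) = 2842)
1/(B + E(p(-7), -41)) = 1/(2842 + sqrt((1/(11 - 7))**2 + (-41)**2)) = 1/(2842 + sqrt((1/4)**2 + 1681)) = 1/(2842 + sqrt(1/16 + 1681)) = 1/(2842 + sqrt(26897/16)) = 1/(2842 + sqrt(26897)/4)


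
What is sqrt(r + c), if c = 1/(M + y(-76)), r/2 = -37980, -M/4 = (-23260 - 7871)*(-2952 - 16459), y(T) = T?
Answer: I*sqrt(27737476383355860686965)/604283860 ≈ 275.61*I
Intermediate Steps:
M = -2417135364 (M = -4*(-23260 - 7871)*(-2952 - 16459) = -(-124524)*(-19411) = -4*604283841 = -2417135364)
r = -75960 (r = 2*(-37980) = -75960)
c = -1/2417135440 (c = 1/(-2417135364 - 76) = 1/(-2417135440) = -1/2417135440 ≈ -4.1371e-10)
sqrt(r + c) = sqrt(-75960 - 1/2417135440) = sqrt(-183605608022401/2417135440) = I*sqrt(27737476383355860686965)/604283860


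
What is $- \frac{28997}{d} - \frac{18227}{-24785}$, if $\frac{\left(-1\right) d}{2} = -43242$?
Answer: $\frac{857653223}{2143505940} \approx 0.40012$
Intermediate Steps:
$d = 86484$ ($d = \left(-2\right) \left(-43242\right) = 86484$)
$- \frac{28997}{d} - \frac{18227}{-24785} = - \frac{28997}{86484} - \frac{18227}{-24785} = \left(-28997\right) \frac{1}{86484} - - \frac{18227}{24785} = - \frac{28997}{86484} + \frac{18227}{24785} = \frac{857653223}{2143505940}$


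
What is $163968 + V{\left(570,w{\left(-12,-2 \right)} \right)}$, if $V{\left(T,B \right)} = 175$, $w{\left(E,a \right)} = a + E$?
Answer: $164143$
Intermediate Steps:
$w{\left(E,a \right)} = E + a$
$163968 + V{\left(570,w{\left(-12,-2 \right)} \right)} = 163968 + 175 = 164143$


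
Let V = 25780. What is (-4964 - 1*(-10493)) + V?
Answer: 31309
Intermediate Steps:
(-4964 - 1*(-10493)) + V = (-4964 - 1*(-10493)) + 25780 = (-4964 + 10493) + 25780 = 5529 + 25780 = 31309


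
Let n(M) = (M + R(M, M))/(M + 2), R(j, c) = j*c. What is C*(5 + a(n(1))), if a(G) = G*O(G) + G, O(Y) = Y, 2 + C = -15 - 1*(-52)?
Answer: 1925/9 ≈ 213.89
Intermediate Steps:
R(j, c) = c*j
C = 35 (C = -2 + (-15 - 1*(-52)) = -2 + (-15 + 52) = -2 + 37 = 35)
n(M) = (M + M²)/(2 + M) (n(M) = (M + M*M)/(M + 2) = (M + M²)/(2 + M))
a(G) = G + G² (a(G) = G*G + G = G² + G = G + G²)
C*(5 + a(n(1))) = 35*(5 + (1*(1 + 1)/(2 + 1))*(1 + 1*(1 + 1)/(2 + 1))) = 35*(5 + (1*2/3)*(1 + 1*2/3)) = 35*(5 + (1*(⅓)*2)*(1 + 1*(⅓)*2)) = 35*(5 + 2*(1 + ⅔)/3) = 35*(5 + (⅔)*(5/3)) = 35*(5 + 10/9) = 35*(55/9) = 1925/9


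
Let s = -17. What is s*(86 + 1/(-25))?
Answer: -36533/25 ≈ -1461.3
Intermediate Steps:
s*(86 + 1/(-25)) = -17*(86 + 1/(-25)) = -17*(86 - 1/25) = -17*2149/25 = -36533/25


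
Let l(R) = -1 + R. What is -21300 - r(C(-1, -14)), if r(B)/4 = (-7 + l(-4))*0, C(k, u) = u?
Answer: -21300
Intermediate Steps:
r(B) = 0 (r(B) = 4*((-7 + (-1 - 4))*0) = 4*((-7 - 5)*0) = 4*(-12*0) = 4*0 = 0)
-21300 - r(C(-1, -14)) = -21300 - 1*0 = -21300 + 0 = -21300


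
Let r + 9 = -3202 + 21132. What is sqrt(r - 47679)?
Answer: I*sqrt(29758) ≈ 172.51*I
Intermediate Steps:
r = 17921 (r = -9 + (-3202 + 21132) = -9 + 17930 = 17921)
sqrt(r - 47679) = sqrt(17921 - 47679) = sqrt(-29758) = I*sqrt(29758)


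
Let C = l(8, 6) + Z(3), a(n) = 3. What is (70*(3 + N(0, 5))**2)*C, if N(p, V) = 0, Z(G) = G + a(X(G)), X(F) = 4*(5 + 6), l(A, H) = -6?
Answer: 0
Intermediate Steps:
X(F) = 44 (X(F) = 4*11 = 44)
Z(G) = 3 + G (Z(G) = G + 3 = 3 + G)
C = 0 (C = -6 + (3 + 3) = -6 + 6 = 0)
(70*(3 + N(0, 5))**2)*C = (70*(3 + 0)**2)*0 = (70*3**2)*0 = (70*9)*0 = 630*0 = 0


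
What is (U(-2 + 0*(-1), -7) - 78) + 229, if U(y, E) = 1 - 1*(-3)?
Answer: 155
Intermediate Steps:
U(y, E) = 4 (U(y, E) = 1 + 3 = 4)
(U(-2 + 0*(-1), -7) - 78) + 229 = (4 - 78) + 229 = -74 + 229 = 155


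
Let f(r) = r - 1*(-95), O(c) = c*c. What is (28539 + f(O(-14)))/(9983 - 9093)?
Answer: 2883/89 ≈ 32.393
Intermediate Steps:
O(c) = c²
f(r) = 95 + r (f(r) = r + 95 = 95 + r)
(28539 + f(O(-14)))/(9983 - 9093) = (28539 + (95 + (-14)²))/(9983 - 9093) = (28539 + (95 + 196))/890 = (28539 + 291)*(1/890) = 28830*(1/890) = 2883/89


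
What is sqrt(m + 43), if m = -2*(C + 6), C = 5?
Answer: sqrt(21) ≈ 4.5826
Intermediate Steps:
m = -22 (m = -2*(5 + 6) = -2*11 = -22)
sqrt(m + 43) = sqrt(-22 + 43) = sqrt(21)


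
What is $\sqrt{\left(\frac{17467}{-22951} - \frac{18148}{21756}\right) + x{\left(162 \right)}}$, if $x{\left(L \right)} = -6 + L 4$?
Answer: $\frac{\sqrt{203657229065881518}}{17832927} \approx 25.306$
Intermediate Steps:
$x{\left(L \right)} = -6 + 4 L$
$\sqrt{\left(\frac{17467}{-22951} - \frac{18148}{21756}\right) + x{\left(162 \right)}} = \sqrt{\left(\frac{17467}{-22951} - \frac{18148}{21756}\right) + \left(-6 + 4 \cdot 162\right)} = \sqrt{\left(17467 \left(- \frac{1}{22951}\right) - \frac{4537}{5439}\right) + \left(-6 + 648\right)} = \sqrt{\left(- \frac{17467}{22951} - \frac{4537}{5439}\right) + 642} = \sqrt{- \frac{199131700}{124830489} + 642} = \sqrt{\frac{79942042238}{124830489}} = \frac{\sqrt{203657229065881518}}{17832927}$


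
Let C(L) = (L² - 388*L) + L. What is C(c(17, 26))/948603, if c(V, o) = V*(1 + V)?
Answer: -8262/316201 ≈ -0.026129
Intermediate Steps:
C(L) = L² - 387*L
C(c(17, 26))/948603 = ((17*(1 + 17))*(-387 + 17*(1 + 17)))/948603 = ((17*18)*(-387 + 17*18))*(1/948603) = (306*(-387 + 306))*(1/948603) = (306*(-81))*(1/948603) = -24786*1/948603 = -8262/316201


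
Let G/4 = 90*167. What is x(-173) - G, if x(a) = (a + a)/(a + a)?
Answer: -60119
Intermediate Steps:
G = 60120 (G = 4*(90*167) = 4*15030 = 60120)
x(a) = 1 (x(a) = (2*a)/((2*a)) = (2*a)*(1/(2*a)) = 1)
x(-173) - G = 1 - 1*60120 = 1 - 60120 = -60119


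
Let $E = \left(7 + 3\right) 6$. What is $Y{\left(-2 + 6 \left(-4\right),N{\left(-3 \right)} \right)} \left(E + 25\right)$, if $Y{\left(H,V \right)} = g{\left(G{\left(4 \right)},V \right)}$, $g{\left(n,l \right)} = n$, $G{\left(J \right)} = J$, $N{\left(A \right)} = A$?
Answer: $340$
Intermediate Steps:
$Y{\left(H,V \right)} = 4$
$E = 60$ ($E = 10 \cdot 6 = 60$)
$Y{\left(-2 + 6 \left(-4\right),N{\left(-3 \right)} \right)} \left(E + 25\right) = 4 \left(60 + 25\right) = 4 \cdot 85 = 340$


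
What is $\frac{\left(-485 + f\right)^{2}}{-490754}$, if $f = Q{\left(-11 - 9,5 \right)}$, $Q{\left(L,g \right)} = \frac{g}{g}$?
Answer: $- \frac{10648}{22307} \approx -0.47734$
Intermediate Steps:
$Q{\left(L,g \right)} = 1$
$f = 1$
$\frac{\left(-485 + f\right)^{2}}{-490754} = \frac{\left(-485 + 1\right)^{2}}{-490754} = \left(-484\right)^{2} \left(- \frac{1}{490754}\right) = 234256 \left(- \frac{1}{490754}\right) = - \frac{10648}{22307}$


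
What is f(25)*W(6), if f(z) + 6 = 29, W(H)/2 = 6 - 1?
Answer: 230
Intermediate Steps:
W(H) = 10 (W(H) = 2*(6 - 1) = 2*5 = 10)
f(z) = 23 (f(z) = -6 + 29 = 23)
f(25)*W(6) = 23*10 = 230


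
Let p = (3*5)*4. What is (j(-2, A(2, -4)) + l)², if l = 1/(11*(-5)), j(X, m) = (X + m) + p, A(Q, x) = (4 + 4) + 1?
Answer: 13571856/3025 ≈ 4486.6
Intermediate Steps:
p = 60 (p = 15*4 = 60)
A(Q, x) = 9 (A(Q, x) = 8 + 1 = 9)
j(X, m) = 60 + X + m (j(X, m) = (X + m) + 60 = 60 + X + m)
l = -1/55 (l = 1/(-55) = -1/55 ≈ -0.018182)
(j(-2, A(2, -4)) + l)² = ((60 - 2 + 9) - 1/55)² = (67 - 1/55)² = (3684/55)² = 13571856/3025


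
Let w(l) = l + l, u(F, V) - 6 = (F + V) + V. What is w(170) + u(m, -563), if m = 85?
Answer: -695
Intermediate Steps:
u(F, V) = 6 + F + 2*V (u(F, V) = 6 + ((F + V) + V) = 6 + (F + 2*V) = 6 + F + 2*V)
w(l) = 2*l
w(170) + u(m, -563) = 2*170 + (6 + 85 + 2*(-563)) = 340 + (6 + 85 - 1126) = 340 - 1035 = -695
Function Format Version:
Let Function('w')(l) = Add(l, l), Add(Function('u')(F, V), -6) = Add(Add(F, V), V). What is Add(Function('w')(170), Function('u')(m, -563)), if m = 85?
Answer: -695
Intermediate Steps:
Function('u')(F, V) = Add(6, F, Mul(2, V)) (Function('u')(F, V) = Add(6, Add(Add(F, V), V)) = Add(6, Add(F, Mul(2, V))) = Add(6, F, Mul(2, V)))
Function('w')(l) = Mul(2, l)
Add(Function('w')(170), Function('u')(m, -563)) = Add(Mul(2, 170), Add(6, 85, Mul(2, -563))) = Add(340, Add(6, 85, -1126)) = Add(340, -1035) = -695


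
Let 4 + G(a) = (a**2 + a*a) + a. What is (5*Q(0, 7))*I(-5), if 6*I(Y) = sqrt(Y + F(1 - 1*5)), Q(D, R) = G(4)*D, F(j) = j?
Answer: 0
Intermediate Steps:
G(a) = -4 + a + 2*a**2 (G(a) = -4 + ((a**2 + a*a) + a) = -4 + ((a**2 + a**2) + a) = -4 + (2*a**2 + a) = -4 + (a + 2*a**2) = -4 + a + 2*a**2)
Q(D, R) = 32*D (Q(D, R) = (-4 + 4 + 2*4**2)*D = (-4 + 4 + 2*16)*D = (-4 + 4 + 32)*D = 32*D)
I(Y) = sqrt(-4 + Y)/6 (I(Y) = sqrt(Y + (1 - 1*5))/6 = sqrt(Y + (1 - 5))/6 = sqrt(Y - 4)/6 = sqrt(-4 + Y)/6)
(5*Q(0, 7))*I(-5) = (5*(32*0))*(sqrt(-4 - 5)/6) = (5*0)*(sqrt(-9)/6) = 0*((3*I)/6) = 0*(I/2) = 0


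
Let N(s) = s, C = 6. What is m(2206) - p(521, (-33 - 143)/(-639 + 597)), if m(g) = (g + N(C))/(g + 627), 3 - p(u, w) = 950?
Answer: 2685063/2833 ≈ 947.78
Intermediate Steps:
p(u, w) = -947 (p(u, w) = 3 - 1*950 = 3 - 950 = -947)
m(g) = (6 + g)/(627 + g) (m(g) = (g + 6)/(g + 627) = (6 + g)/(627 + g))
m(2206) - p(521, (-33 - 143)/(-639 + 597)) = (6 + 2206)/(627 + 2206) - 1*(-947) = 2212/2833 + 947 = 2685063/2833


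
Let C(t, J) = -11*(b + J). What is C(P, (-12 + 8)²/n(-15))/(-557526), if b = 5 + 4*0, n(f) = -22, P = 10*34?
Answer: 47/557526 ≈ 8.4301e-5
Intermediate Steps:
P = 340
b = 5 (b = 5 + 0 = 5)
C(t, J) = -55 - 11*J (C(t, J) = -11*(5 + J) = -55 - 11*J)
C(P, (-12 + 8)²/n(-15))/(-557526) = (-55 - 11*(-12 + 8)²/(-22))/(-557526) = (-55 - 11*(-4)²*(-1)/22)*(-1/557526) = (-55 - 176*(-1)/22)*(-1/557526) = (-55 - 11*(-8/11))*(-1/557526) = (-55 + 8)*(-1/557526) = -47*(-1/557526) = 47/557526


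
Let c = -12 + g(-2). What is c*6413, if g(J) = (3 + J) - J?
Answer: -57717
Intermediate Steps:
g(J) = 3
c = -9 (c = -12 + 3 = -9)
c*6413 = -9*6413 = -57717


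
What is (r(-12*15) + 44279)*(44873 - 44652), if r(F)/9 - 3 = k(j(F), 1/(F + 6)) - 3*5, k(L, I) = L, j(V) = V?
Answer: 9403771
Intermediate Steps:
r(F) = -108 + 9*F (r(F) = 27 + 9*(F - 3*5) = 27 + 9*(F - 15) = 27 + 9*(-15 + F) = 27 + (-135 + 9*F) = -108 + 9*F)
(r(-12*15) + 44279)*(44873 - 44652) = ((-108 + 9*(-12*15)) + 44279)*(44873 - 44652) = ((-108 + 9*(-180)) + 44279)*221 = ((-108 - 1620) + 44279)*221 = (-1728 + 44279)*221 = 42551*221 = 9403771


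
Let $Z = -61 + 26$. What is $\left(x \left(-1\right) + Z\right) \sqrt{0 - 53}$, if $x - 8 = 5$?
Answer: $- 48 i \sqrt{53} \approx - 349.45 i$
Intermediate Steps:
$x = 13$ ($x = 8 + 5 = 13$)
$Z = -35$
$\left(x \left(-1\right) + Z\right) \sqrt{0 - 53} = \left(13 \left(-1\right) - 35\right) \sqrt{0 - 53} = \left(-13 - 35\right) \sqrt{-53} = - 48 i \sqrt{53}$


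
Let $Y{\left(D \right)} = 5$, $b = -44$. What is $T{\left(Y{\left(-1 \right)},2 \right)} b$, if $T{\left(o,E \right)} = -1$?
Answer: $44$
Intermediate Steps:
$T{\left(Y{\left(-1 \right)},2 \right)} b = \left(-1\right) \left(-44\right) = 44$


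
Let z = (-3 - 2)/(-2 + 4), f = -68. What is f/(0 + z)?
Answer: 136/5 ≈ 27.200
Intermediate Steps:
z = -5/2 ≈ -2.5000
f/(0 + z) = -68/(0 - 5/2) = -68/(-5/2) = -⅖*(-68) = 136/5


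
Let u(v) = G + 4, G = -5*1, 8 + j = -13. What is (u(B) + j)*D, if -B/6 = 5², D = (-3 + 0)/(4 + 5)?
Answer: 22/3 ≈ 7.3333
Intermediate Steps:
j = -21 (j = -8 - 13 = -21)
G = -5
D = -⅓ (D = -3/9 = -3*⅑ = -⅓ ≈ -0.33333)
B = -150 (B = -6*5² = -6*25 = -150)
u(v) = -1 (u(v) = -5 + 4 = -1)
(u(B) + j)*D = (-1 - 21)*(-⅓) = -22*(-⅓) = 22/3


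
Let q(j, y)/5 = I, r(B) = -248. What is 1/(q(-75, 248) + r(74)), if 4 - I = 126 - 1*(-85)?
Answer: -1/1283 ≈ -0.00077942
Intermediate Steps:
I = -207 (I = 4 - (126 - 1*(-85)) = 4 - (126 + 85) = 4 - 1*211 = 4 - 211 = -207)
q(j, y) = -1035 (q(j, y) = 5*(-207) = -1035)
1/(q(-75, 248) + r(74)) = 1/(-1035 - 248) = 1/(-1283) = -1/1283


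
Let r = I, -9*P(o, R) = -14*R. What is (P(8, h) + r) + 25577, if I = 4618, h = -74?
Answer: 270719/9 ≈ 30080.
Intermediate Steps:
P(o, R) = 14*R/9 (P(o, R) = -(-14)*R/9 = 14*R/9)
r = 4618
(P(8, h) + r) + 25577 = ((14/9)*(-74) + 4618) + 25577 = (-1036/9 + 4618) + 25577 = 40526/9 + 25577 = 270719/9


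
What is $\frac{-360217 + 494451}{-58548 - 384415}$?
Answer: $- \frac{134234}{442963} \approx -0.30304$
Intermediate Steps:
$\frac{-360217 + 494451}{-58548 - 384415} = \frac{134234}{-442963} = 134234 \left(- \frac{1}{442963}\right) = - \frac{134234}{442963}$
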